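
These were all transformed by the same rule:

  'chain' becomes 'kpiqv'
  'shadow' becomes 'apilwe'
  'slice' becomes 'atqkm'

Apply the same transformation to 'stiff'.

Every letter moves 8 places later in the alphabet, wrapping around z→a.
On stiff: s+8=a, t+8=b, i+8=q, f+8=n, f+8=n.

abqnn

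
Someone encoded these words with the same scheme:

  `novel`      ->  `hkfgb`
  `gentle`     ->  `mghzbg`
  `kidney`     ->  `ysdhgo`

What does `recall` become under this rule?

tgaubb

n(13)→h(7) and o(14)→k(10) fit y≡3x+20 (mod 26); the inverse of 3 mod 26 is 9. Treating letters as 0–25, the rule is x ↦ 3x + 20 (mod 26).
On recall: r(17)→3·17+20≡19=t; e(4)→3·4+20≡6=g; c(2)→3·2+20≡0=a; a(0)→3·0+20≡20=u; l(11)→3·11+20≡1=b; l(11)→3·11+20≡1=b (all mod 26).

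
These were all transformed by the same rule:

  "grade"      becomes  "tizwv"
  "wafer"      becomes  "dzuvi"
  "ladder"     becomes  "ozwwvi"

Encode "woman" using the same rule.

dlnzm

Each pair mirrors across the alphabet (g↔t, r↔i, a↔z): positions sum to 25. Each letter is replaced by its mirror in the alphabet: a↔z, b↔y, c↔x, and so on (the Atbash cipher).
On woman: w↔d, o↔l, m↔n, a↔z, n↔m.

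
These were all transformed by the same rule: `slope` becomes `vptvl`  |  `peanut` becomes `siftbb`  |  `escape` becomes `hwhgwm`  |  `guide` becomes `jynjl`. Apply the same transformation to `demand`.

Letter i (0-indexed) is shifted by i+3, so successive shifts are 3, 4, 5, ….
On demand: d+3=g, e+4=i, m+5=r, a+6=g, n+7=u, d+8=l.

girgul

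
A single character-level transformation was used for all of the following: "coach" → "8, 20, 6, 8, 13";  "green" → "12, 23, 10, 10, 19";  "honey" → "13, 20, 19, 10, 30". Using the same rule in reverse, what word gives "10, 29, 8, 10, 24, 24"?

c is letter #3 and maps to 8: an offset of 5. The number is (letter's place in the alphabet, a=1) + 5.
Decoding 10, 29, 8, 10, 24, 24: 10→(10−5)÷1=5=e, 29→(29−5)÷1=24=x, 8→(8−5)÷1=3=c, 10→(10−5)÷1=5=e, 24→(24−5)÷1=19=s, 24→(24−5)÷1=19=s.

excess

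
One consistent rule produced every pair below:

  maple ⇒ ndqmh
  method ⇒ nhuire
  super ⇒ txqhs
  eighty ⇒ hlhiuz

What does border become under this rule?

crsehs

The shift depends on letter class: consonant m→n is +1, but vowel a→d is +3. Vowels shift forward by 3 and consonants shift forward by 1.
Applying it to border: b(cons)+1=c, o(vowel)+3=r, r(cons)+1=s, d(cons)+1=e, e(vowel)+3=h, r(cons)+1=s.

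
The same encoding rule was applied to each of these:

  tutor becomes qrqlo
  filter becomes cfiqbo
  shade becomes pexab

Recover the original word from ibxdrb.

Compare letters: t→q is +23, u→r is +23, t→q is +23 — a constant shift. This is a Caesar cipher with shift 23.
Undoing it on ibxdrb: i−23=l, b−23=e, x−23=a, d−23=g, r−23=u, b−23=e.

league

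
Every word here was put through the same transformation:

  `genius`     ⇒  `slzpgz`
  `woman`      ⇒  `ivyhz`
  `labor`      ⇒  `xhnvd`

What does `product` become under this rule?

byakgjf

Shifts by position in genius: pos 0: g→s (+12), pos 1: e→l (+7), pos 2: n→z (+12), pos 3: i→p (+7) — repeating every 2. The shifts repeat in a cycle of length 2: positions 0,1,… shift by +12, +7, then the pattern repeats.
On product: p+12=b, r+7=y, o+12=a, d+7=k, u+12=g, c+7=j, t+12=f.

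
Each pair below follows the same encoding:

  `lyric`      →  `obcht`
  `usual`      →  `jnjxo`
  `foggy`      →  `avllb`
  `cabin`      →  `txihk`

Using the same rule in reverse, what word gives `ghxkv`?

l(11)→o(14) and y(24)→b(1) fit y≡11x+23 (mod 26); the inverse of 11 mod 26 is 19. Treating letters as 0–25, the rule is x ↦ 11x + 23 (mod 26).
Decoding ghxkv: g(6)→19·(6−23)≡15=p; h(7)→19·(7−23)≡8=i; x(23)→19·(23−23)≡0=a; k(10)→19·(10−23)≡13=n; v(21)→19·(21−23)≡14=o (all mod 26).

piano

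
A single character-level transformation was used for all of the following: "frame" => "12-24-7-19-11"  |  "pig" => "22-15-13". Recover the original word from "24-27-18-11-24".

ruler

f is letter #6 and maps to 12: an offset of 6. The number is (letter's place in the alphabet, a=1) + 6.
Reversing it on 24-27-18-11-24: 24→(24−6)÷1=18=r, 27→(27−6)÷1=21=u, 18→(18−6)÷1=12=l, 11→(11−6)÷1=5=e, 24→(24−6)÷1=18=r.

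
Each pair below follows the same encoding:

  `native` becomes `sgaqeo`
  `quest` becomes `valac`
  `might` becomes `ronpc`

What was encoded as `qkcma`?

Each letter shifts forward by (position + 5), i.e. 5, 6, 7, … — the shift grows by one for each successive letter.
Decoding qkcma: q−5=l, k−6=e, c−7=v, m−8=e, a−9=r.

lever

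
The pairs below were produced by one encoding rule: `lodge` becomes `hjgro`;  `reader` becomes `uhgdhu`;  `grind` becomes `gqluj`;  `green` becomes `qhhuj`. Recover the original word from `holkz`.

while

The output letters match the input read backwards, each shifted +3: lodge reversed is egdol. The word is reversed, then every letter is shifted forward by 3.
Decoding holkz: shift back: h−3=e, o−3=l, l−3=i, k−3=h, z−3=w → elihw; then reverse → while.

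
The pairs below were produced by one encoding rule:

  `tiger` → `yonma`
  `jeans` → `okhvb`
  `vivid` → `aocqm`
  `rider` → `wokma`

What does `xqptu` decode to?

In tiger: t→y is +5, i→o is +6, g→n is +7, e→m is +8 — the shift increases by 1 each position. Each letter shifts forward by (position + 5), i.e. 5, 6, 7, … — the shift grows by one for each successive letter.
Decoding xqptu: x−5=s, q−6=k, p−7=i, t−8=l, u−9=l.

skill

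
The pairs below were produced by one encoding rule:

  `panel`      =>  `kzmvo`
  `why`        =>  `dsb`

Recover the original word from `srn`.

Each pair mirrors across the alphabet (p↔k, a↔z, n↔m): positions sum to 25. Letters are reflected about the middle of the alphabet (position → 25−position): Atbash.
Reversing it on srn: s↔h, r↔i, n↔m.

him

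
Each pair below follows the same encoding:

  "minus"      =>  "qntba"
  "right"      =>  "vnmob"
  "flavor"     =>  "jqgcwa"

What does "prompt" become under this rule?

twutxc

In minus: m→q is +4, i→n is +5, n→t is +6, u→b is +7 — the shift increases by 1 each position. The shift increases by 1 at each position, starting from +4: 4, 5, 6, ….
Applying it to prompt: p+4=t, r+5=w, o+6=u, m+7=t, p+8=x, t+9=c.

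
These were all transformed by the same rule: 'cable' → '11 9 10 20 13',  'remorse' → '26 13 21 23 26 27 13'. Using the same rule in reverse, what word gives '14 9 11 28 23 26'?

c is letter #3 and maps to 11: an offset of 8. Letters become their 1-based position plus 8 (so a→9, b→10, …).
Reversing it on 14 9 11 28 23 26: 14→(14−8)÷1=6=f, 9→(9−8)÷1=1=a, 11→(11−8)÷1=3=c, 28→(28−8)÷1=20=t, 23→(23−8)÷1=15=o, 26→(26−8)÷1=18=r.

factor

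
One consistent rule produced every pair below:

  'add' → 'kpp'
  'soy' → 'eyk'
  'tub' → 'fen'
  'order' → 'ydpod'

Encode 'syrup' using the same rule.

The shift depends on letter class: consonant d→p is +12, but vowel a→k is +10. Vowels shift forward by 10 and consonants shift forward by 12.
For syrup: s(cons)+12=e, y(cons)+12=k, r(cons)+12=d, u(vowel)+10=e, p(cons)+12=b.

ekdeb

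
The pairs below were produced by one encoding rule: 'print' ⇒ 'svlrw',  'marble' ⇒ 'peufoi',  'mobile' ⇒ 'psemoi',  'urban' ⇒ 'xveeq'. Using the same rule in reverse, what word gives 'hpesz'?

The shifts repeat in a cycle of length 2: positions 0,1,… shift by +3, +4, then the pattern repeats.
Undoing it on hpesz: h−3=e, p−4=l, e−3=b, s−4=o, z−3=w.

elbow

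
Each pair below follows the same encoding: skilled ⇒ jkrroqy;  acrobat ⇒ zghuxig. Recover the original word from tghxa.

The output letters match the input read backwards, each shifted +6: skilled reversed is delliks. Two steps: reverse the string, then apply a Caesar shift of +6.
Reversing it on tghxa: shift back: t−6=n, g−6=a, h−6=b, x−6=r, a−6=u → nabru; then reverse → urban.

urban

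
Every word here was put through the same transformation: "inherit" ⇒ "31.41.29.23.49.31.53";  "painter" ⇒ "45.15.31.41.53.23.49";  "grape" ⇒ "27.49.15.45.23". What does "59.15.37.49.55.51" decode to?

Each letter becomes 2×(its alphabet position, a=1..z=26) + 13.
Reversing it on 59.15.37.49.55.51: 59→(59−13)÷2=23=w, 15→(15−13)÷2=1=a, 37→(37−13)÷2=12=l, 49→(49−13)÷2=18=r, 55→(55−13)÷2=21=u, 51→(51−13)÷2=19=s.

walrus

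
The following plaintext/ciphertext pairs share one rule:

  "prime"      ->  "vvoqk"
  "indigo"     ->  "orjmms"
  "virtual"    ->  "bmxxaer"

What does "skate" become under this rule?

yogxk

Shifts by position in prime: pos 0: p→v (+6), pos 1: r→v (+4), pos 2: i→o (+6), pos 3: m→q (+4) — repeating every 2. It's a Vigenère-style cipher with numeric key [6,4]: position i shifts by key[i mod 2].
Applying it to skate: s+6=y, k+4=o, a+6=g, t+4=x, e+6=k.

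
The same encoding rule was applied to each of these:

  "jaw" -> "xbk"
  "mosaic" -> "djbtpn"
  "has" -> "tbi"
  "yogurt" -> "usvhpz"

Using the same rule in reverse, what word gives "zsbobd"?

The word is reversed, then every letter is shifted forward by 1.
Reversing it on zsbobd: shift back: z−1=y, s−1=r, b−1=a, o−1=n, b−1=a, d−1=c → yranac; then reverse → canary.

canary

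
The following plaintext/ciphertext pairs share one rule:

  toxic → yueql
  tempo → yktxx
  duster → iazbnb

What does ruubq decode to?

The shift increases by 1 at each position, starting from +5: 5, 6, 7, ….
Reversing it on ruubq: r−5=m, u−6=o, u−7=n, b−8=t, q−9=h.

month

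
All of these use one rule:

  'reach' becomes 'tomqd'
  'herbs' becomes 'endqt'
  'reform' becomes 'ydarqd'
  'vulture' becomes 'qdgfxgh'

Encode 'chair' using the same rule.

dumto

Two steps: reverse the string, then apply a Caesar shift of +12.
Applying it to chair: reverse → riahc; then shift: r+12=d, i+12=u, a+12=m, h+12=t, c+12=o.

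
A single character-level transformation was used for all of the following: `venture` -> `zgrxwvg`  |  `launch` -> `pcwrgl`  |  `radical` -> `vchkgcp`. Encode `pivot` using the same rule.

tkzqx

The shift depends on letter class: consonant v→z is +4, but vowel e→g is +2. Vowels shift forward by 2 and consonants shift forward by 4.
For pivot: p(cons)+4=t, i(vowel)+2=k, v(cons)+4=z, o(vowel)+2=q, t(cons)+4=x.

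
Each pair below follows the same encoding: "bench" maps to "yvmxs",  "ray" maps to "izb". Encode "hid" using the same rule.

Each letter is replaced by its mirror in the alphabet: a↔z, b↔y, c↔x, and so on (the Atbash cipher).
Applying it to hid: h↔s, i↔r, d↔w.

srw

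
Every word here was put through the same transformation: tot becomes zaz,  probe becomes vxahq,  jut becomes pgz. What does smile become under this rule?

ysurq

The shift depends on letter class: consonant t→z is +6, but vowel o→a is +12. The rule splits by letter class: vowels +12, consonants +6.
For smile: s(cons)+6=y, m(cons)+6=s, i(vowel)+12=u, l(cons)+6=r, e(vowel)+12=q.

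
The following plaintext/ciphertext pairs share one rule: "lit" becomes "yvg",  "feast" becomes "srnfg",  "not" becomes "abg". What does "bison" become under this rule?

Compare letters: l→y is +13, i→v is +13, t→g is +13 — a constant shift. Every letter moves 13 places later in the alphabet, wrapping around z→a.
On bison: b+13=o, i+13=v, s+13=f, o+13=b, n+13=a.

ovfba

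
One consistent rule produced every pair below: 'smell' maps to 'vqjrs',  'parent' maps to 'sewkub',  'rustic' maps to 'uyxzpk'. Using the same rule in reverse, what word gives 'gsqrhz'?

In smell: s→v is +3, m→q is +4, e→j is +5, l→r is +6 — the shift increases by 1 each position. Letter i (0-indexed) is shifted by i+3, so successive shifts are 3, 4, 5, ….
Undoing it on gsqrhz: g−3=d, s−4=o, q−5=l, r−6=l, h−7=a, z−8=r.

dollar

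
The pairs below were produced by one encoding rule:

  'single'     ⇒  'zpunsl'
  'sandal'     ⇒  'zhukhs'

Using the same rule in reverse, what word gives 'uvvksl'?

This is a Caesar cipher with shift 7.
Undoing it on uvvksl: u−7=n, v−7=o, v−7=o, k−7=d, s−7=l, l−7=e.

noodle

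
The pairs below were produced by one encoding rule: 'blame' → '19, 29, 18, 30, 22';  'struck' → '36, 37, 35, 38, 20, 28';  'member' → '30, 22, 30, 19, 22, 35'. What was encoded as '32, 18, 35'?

oar

b is letter #2 and maps to 19: an offset of 17. Each letter is replaced by its alphabet position (a=1..z=26) + 17.
Undoing it on 32, 18, 35: 32→(32−17)÷1=15=o, 18→(18−17)÷1=1=a, 35→(35−17)÷1=18=r.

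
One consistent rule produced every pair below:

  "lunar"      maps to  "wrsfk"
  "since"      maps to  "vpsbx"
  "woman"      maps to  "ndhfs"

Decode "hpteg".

might

l(11)→w(22) and u(20)→r(17) fit y≡11x+5 (mod 26); the inverse of 11 mod 26 is 19. Each letter's alphabet position (a=0..z=25) is mapped through 11·x+5 mod 26 — an affine cipher.
Undoing it on hpteg: h(7)→19·(7−5)≡12=m; p(15)→19·(15−5)≡8=i; t(19)→19·(19−5)≡6=g; e(4)→19·(4−5)≡7=h; g(6)→19·(6−5)≡19=t (all mod 26).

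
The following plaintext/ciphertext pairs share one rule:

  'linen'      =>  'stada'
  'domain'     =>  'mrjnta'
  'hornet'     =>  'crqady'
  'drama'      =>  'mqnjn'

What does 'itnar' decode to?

piano

l(11)→s(18) and i(8)→t(19) fit y≡17x+13 (mod 26); the inverse of 17 mod 26 is 23. Treating letters as 0–25, the rule is x ↦ 17x + 13 (mod 26).
Decoding itnar: i(8)→23·(8−13)≡15=p; t(19)→23·(19−13)≡8=i; n(13)→23·(13−13)≡0=a; a(0)→23·(0−13)≡13=n; r(17)→23·(17−13)≡14=o (all mod 26).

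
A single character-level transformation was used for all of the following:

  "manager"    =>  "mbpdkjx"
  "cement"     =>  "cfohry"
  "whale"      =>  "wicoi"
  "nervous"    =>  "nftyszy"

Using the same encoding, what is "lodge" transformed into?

lpfji

In manager: m→m is +0, a→b is +1, n→p is +2, a→d is +3 — the shift increases by 1 each position. Each letter shifts forward by its position index (0, 1, 2, …) — the shift grows by one for each successive letter.
On lodge: l+0=l, o+1=p, d+2=f, g+3=j, e+4=i.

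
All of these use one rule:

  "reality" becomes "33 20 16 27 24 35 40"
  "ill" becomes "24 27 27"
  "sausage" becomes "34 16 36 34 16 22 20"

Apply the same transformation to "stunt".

r is letter #18 and maps to 33: an offset of 15. The number is (letter's place in the alphabet, a=1) + 15.
On stunt: s=19→34, t=20→35, u=21→36, n=14→29, t=20→35.

34 35 36 29 35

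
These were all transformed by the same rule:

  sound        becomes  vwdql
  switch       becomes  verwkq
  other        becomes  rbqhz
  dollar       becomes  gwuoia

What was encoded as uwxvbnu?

rooster

Shifts by position in sound: pos 0: s→v (+3), pos 1: o→w (+8), pos 2: u→d (+9), pos 3: n→q (+3), pos 4: d→l (+8) — repeating every 3. A repeating key of period 3 is used — shifts +3, +8, +9 over and over.
Decoding uwxvbnu: u−3=r, w−8=o, x−9=o, v−3=s, b−8=t, n−9=e, u−3=r.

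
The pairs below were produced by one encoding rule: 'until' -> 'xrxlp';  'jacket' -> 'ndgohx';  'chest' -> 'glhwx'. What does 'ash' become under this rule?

The shift depends on letter class: consonant n→r is +4, but vowel u→x is +3. Two shifts are in play — +3 for a/e/i/o/u, +4 for every other letter.
For ash: a(vowel)+3=d, s(cons)+4=w, h(cons)+4=l.

dwl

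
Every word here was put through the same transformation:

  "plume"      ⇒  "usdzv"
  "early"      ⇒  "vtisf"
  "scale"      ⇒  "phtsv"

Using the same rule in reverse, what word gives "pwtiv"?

stare

p(15)→u(20) and l(11)→s(18) fit y≡7x+19 (mod 26); the inverse of 7 mod 26 is 15. Each letter's alphabet position (a=0..z=25) is mapped through 7·x+19 mod 26 — an affine cipher.
Decoding pwtiv: p(15)→15·(15−19)≡18=s; w(22)→15·(22−19)≡19=t; t(19)→15·(19−19)≡0=a; i(8)→15·(8−19)≡17=r; v(21)→15·(21−19)≡4=e (all mod 26).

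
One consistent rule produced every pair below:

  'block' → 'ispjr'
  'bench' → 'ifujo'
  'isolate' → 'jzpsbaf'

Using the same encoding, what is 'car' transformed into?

The shift depends on letter class: consonant b→i is +7, but vowel o→p is +1. Two shifts are in play — +1 for a/e/i/o/u, +7 for every other letter.
For car: c(cons)+7=j, a(vowel)+1=b, r(cons)+7=y.

jby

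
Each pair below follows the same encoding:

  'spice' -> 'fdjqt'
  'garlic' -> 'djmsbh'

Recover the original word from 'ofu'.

ten

The output letters match the input read backwards, each shifted +1: spice reversed is ecips. Two steps: reverse the string, then apply a Caesar shift of +1.
Reversing it on ofu: shift back: o−1=n, f−1=e, u−1=t → net; then reverse → ten.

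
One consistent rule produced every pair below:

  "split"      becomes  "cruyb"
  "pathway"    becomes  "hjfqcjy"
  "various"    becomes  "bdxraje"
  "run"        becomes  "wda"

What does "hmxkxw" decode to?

nobody

Two steps: reverse the string, then apply a Caesar shift of +9.
Undoing it on hmxkxw: shift back: h−9=y, m−9=d, x−9=o, k−9=b, x−9=o, w−9=n → ydobon; then reverse → nobody.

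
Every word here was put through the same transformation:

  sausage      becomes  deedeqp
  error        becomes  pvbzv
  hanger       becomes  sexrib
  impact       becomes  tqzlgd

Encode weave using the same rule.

Shifts by position in sausage: pos 0: s→d (+11), pos 1: a→e (+4), pos 2: u→e (+10), pos 3: s→d (+11), pos 4: a→e (+4), pos 5: g→q (+10) — repeating every 3. It's a Vigenère-style cipher with numeric key [11,4,10]: position i shifts by key[i mod 3].
On weave: w+11=h, e+4=i, a+10=k, v+11=g, e+4=i.

hikgi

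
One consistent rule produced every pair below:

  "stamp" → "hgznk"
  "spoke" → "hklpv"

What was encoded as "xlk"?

cop

Each pair mirrors across the alphabet (s↔h, t↔g, a↔z): positions sum to 25. This is the alphabet-reversal cipher (Atbash): a becomes z, b becomes y, etc.
Undoing it on xlk: x↔c, l↔o, k↔p.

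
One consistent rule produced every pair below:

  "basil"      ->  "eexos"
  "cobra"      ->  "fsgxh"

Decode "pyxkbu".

museum

The shift increases by 1 at each position, starting from +3: 3, 4, 5, ….
Undoing it on pyxkbu: p−3=m, y−4=u, x−5=s, k−6=e, b−7=u, u−8=m.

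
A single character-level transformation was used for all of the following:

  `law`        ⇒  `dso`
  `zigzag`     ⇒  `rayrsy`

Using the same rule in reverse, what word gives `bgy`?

Compare letters: l→d is +18, a→s is +18, w→o is +18 — a constant shift. It's a constant shift of +18 (ROT18).
Decoding bgy: b−18=j, g−18=o, y−18=g.

jog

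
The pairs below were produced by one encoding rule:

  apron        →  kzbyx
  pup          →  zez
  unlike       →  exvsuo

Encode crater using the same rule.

Compare letters: a→k is +10, p→z is +10, r→b is +10 — a constant shift. Each letter is shifted forward by 10 in the alphabet (a Caesar shift of +10).
For crater: c+10=m, r+10=b, a+10=k, t+10=d, e+10=o, r+10=b.

mbkdob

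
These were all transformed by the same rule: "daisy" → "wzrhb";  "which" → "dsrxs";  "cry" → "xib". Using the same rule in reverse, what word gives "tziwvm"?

Each letter is replaced by its mirror in the alphabet: a↔z, b↔y, c↔x, and so on (the Atbash cipher).
Reversing it on tziwvm: t↔g, z↔a, i↔r, w↔d, v↔e, m↔n.

garden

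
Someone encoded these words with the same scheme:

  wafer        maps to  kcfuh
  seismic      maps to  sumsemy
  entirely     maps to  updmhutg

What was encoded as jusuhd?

This is an affine cipher: with a=0,…,z=25, each position x becomes (11x+2) mod 26.
Decoding jusuhd: j(9)→19·(9−2)≡3=d; u(20)→19·(20−2)≡4=e; s(18)→19·(18−2)≡18=s; u(20)→19·(20−2)≡4=e; h(7)→19·(7−2)≡17=r; d(3)→19·(3−2)≡19=t (all mod 26).

desert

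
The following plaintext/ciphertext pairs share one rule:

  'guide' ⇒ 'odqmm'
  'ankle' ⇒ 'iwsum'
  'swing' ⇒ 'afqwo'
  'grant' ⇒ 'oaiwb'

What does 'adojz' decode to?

sugar

Shifts by position in guide: pos 0: g→o (+8), pos 1: u→d (+9), pos 2: i→q (+8), pos 3: d→m (+9) — repeating every 2. A repeating key of period 2 is used — shifts +8, +9 over and over.
Reversing it on adojz: a−8=s, d−9=u, o−8=g, j−9=a, z−8=r.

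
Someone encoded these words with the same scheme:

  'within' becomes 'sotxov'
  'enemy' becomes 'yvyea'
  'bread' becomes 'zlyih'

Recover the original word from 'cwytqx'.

w(22)→s(18) and i(8)→o(14) fit y≡17x+8 (mod 26); the inverse of 17 mod 26 is 23. Treating letters as 0–25, the rule is x ↦ 17x + 8 (mod 26).
Undoing it on cwytqx: c(2)→23·(2−8)≡18=s; w(22)→23·(22−8)≡10=k; y(24)→23·(24−8)≡4=e; t(19)→23·(19−8)≡19=t; q(16)→23·(16−8)≡2=c; x(23)→23·(23−8)≡7=h (all mod 26).

sketch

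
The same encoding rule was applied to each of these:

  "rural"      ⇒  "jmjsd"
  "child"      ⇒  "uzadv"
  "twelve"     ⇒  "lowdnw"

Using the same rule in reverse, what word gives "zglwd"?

hotel

Compare letters: r→j is +18, u→m is +18, r→j is +18 — a constant shift. Every letter moves 18 places later in the alphabet, wrapping around z→a.
Undoing it on zglwd: z−18=h, g−18=o, l−18=t, w−18=e, d−18=l.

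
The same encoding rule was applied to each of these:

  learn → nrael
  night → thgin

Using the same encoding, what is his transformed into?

The word is simply reversed.
On his: reverse → sih.

sih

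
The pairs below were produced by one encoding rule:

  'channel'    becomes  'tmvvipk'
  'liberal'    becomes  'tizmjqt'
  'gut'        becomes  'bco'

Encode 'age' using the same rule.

The output letters match the input read backwards, each shifted +8: channel reversed is lennahc. The word is reversed, then every letter is shifted forward by 8.
On age: reverse → ega; then shift: e+8=m, g+8=o, a+8=i.

moi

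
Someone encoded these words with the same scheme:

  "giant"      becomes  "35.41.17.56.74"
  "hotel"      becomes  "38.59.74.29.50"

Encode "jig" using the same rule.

44.41.35

The formula is n = 3×(alphabet index, a=1) + 14.
For jig: j=10→44, i=9→41, g=7→35.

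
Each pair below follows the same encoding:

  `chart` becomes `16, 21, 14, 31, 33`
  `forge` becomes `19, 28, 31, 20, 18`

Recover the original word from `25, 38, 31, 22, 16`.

c is letter #3 and maps to 16: an offset of 13. The number is (letter's place in the alphabet, a=1) + 13.
Undoing it on 25, 38, 31, 22, 16: 25→(25−13)÷1=12=l, 38→(38−13)÷1=25=y, 31→(31−13)÷1=18=r, 22→(22−13)÷1=9=i, 16→(16−13)÷1=3=c.

lyric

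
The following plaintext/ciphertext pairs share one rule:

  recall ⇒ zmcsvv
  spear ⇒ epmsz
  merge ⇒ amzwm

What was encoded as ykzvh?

r(17)→z(25) and e(4)→m(12) fit y≡5x+18 (mod 26); the inverse of 5 mod 26 is 21. This is an affine cipher: with a=0,…,z=25, each position x becomes (5x+18) mod 26.
Decoding ykzvh: y(24)→21·(24−18)≡22=w; k(10)→21·(10−18)≡14=o; z(25)→21·(25−18)≡17=r; v(21)→21·(21−18)≡11=l; h(7)→21·(7−18)≡3=d (all mod 26).

world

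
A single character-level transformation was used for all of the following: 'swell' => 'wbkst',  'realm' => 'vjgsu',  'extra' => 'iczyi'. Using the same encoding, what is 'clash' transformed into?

Each letter shifts forward by (position + 4), i.e. 4, 5, 6, … — the shift grows by one for each successive letter.
Applying it to clash: c+4=g, l+5=q, a+6=g, s+7=z, h+8=p.

gqgzp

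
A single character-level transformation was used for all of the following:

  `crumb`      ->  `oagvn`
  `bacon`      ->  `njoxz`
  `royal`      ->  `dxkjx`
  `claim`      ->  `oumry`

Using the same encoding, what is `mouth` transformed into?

Shifts by position in crumb: pos 0: c→o (+12), pos 1: r→a (+9), pos 2: u→g (+12), pos 3: m→v (+9) — repeating every 2. The shifts repeat in a cycle of length 2: positions 0,1,… shift by +12, +9, then the pattern repeats.
Applying it to mouth: m+12=y, o+9=x, u+12=g, t+9=c, h+12=t.

yxgct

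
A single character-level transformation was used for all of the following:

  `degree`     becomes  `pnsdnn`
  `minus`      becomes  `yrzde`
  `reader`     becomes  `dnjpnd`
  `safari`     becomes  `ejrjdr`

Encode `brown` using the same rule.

The shift depends on letter class: consonant d→p is +12, but vowel e→n is +9. Vowels shift forward by 9 and consonants shift forward by 12.
For brown: b(cons)+12=n, r(cons)+12=d, o(vowel)+9=x, w(cons)+12=i, n(cons)+12=z.

ndxiz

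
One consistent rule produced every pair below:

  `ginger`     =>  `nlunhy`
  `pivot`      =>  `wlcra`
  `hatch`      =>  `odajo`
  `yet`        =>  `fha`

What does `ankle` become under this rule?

Vowels shift forward by 3 and consonants shift forward by 7.
For ankle: a(vowel)+3=d, n(cons)+7=u, k(cons)+7=r, l(cons)+7=s, e(vowel)+3=h.

dursh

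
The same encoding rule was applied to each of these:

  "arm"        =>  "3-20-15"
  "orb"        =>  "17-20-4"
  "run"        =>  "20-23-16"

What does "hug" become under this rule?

10-23-9

a is letter #1 and maps to 3: an offset of 2. The number is (letter's place in the alphabet, a=1) + 2.
Applying it to hug: h=8→10, u=21→23, g=7→9.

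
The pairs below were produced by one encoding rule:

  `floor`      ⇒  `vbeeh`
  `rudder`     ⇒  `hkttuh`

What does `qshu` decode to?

Every letter moves 16 places later in the alphabet, wrapping around z→a.
Undoing it on qshu: q−16=a, s−16=c, h−16=r, u−16=e.

acre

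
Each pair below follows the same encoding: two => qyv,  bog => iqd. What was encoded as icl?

jag

The output letters match the input read backwards, each shifted +2: two reversed is owt. Read the word backwards and shift each letter +2.
Undoing it on icl: shift back: i−2=g, c−2=a, l−2=j → gaj; then reverse → jag.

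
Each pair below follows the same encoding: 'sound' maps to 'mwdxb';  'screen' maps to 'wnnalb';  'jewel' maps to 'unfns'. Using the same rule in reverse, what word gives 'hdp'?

The output letters match the input read backwards, each shifted +9: sound reversed is dnuos. Read the word backwards and shift each letter +9.
Decoding hdp: shift back: h−9=y, d−9=u, p−9=g → yug; then reverse → guy.

guy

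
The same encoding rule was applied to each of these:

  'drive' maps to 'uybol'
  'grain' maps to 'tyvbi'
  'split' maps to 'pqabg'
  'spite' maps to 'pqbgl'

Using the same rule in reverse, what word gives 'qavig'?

plant

d(3)→u(20) and r(17)→y(24) fit y≡17x+21 (mod 26); the inverse of 17 mod 26 is 23. Treating letters as 0–25, the rule is x ↦ 17x + 21 (mod 26).
Undoing it on qavig: q(16)→23·(16−21)≡15=p; a(0)→23·(0−21)≡11=l; v(21)→23·(21−21)≡0=a; i(8)→23·(8−21)≡13=n; g(6)→23·(6−21)≡19=t (all mod 26).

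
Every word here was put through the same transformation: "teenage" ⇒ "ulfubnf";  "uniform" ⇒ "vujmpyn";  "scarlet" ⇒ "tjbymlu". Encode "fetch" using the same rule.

gluji

Shifts by position in teenage: pos 0: t→u (+1), pos 1: e→l (+7), pos 2: e→f (+1), pos 3: n→u (+7) — repeating every 2. It's a Vigenère-style cipher with numeric key [1,7]: position i shifts by key[i mod 2].
For fetch: f+1=g, e+7=l, t+1=u, c+7=j, h+1=i.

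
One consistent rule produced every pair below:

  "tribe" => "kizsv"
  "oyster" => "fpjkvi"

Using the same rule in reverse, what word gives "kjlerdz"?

tsunami

Compare letters: t→k is +17, r→i is +17, i→z is +17 — a constant shift. This is a Caesar cipher with shift 17.
Reversing it on kjlerdz: k−17=t, j−17=s, l−17=u, e−17=n, r−17=a, d−17=m, z−17=i.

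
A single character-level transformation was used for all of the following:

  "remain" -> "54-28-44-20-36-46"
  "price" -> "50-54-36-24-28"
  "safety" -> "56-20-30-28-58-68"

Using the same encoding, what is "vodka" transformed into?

62-48-26-40-20

With a=1..z=26, the number is 2·pos + 18.
For vodka: v=22→62, o=15→48, d=4→26, k=11→40, a=1→20.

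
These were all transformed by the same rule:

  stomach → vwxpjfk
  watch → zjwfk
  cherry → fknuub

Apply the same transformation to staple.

vwjson

The shift depends on letter class: consonant s→v is +3, but vowel o→x is +9. Vowels shift forward by 9 and consonants shift forward by 3.
Applying it to staple: s(cons)+3=v, t(cons)+3=w, a(vowel)+9=j, p(cons)+3=s, l(cons)+3=o, e(vowel)+9=n.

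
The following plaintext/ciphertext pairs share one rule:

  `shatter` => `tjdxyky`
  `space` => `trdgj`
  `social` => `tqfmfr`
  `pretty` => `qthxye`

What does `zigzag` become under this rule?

In shatter: s→t is +1, h→j is +2, a→d is +3, t→x is +4 — the shift increases by 1 each position. Letter i (0-indexed) is shifted by i+1, so successive shifts are 1, 2, 3, ….
Applying it to zigzag: z+1=a, i+2=k, g+3=j, z+4=d, a+5=f, g+6=m.

akjdfm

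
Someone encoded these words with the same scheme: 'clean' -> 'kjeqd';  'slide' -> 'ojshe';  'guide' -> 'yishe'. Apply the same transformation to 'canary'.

kqdqrw

c(2)→k(10) and l(11)→j(9) fit y≡23x+16 (mod 26); the inverse of 23 mod 26 is 17. This is an affine cipher: with a=0,…,z=25, each position x becomes (23x+16) mod 26.
For canary: c(2)→23·2+16≡10=k; a(0)→23·0+16≡16=q; n(13)→23·13+16≡3=d; a(0)→23·0+16≡16=q; r(17)→23·17+16≡17=r; y(24)→23·24+16≡22=w (all mod 26).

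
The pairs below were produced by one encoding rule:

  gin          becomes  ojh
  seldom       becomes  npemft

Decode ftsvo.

The output letters match the input read backwards, each shifted +1: gin reversed is nig. Two steps: reverse the string, then apply a Caesar shift of +1.
Decoding ftsvo: shift back: f−1=e, t−1=s, s−1=r, v−1=u, o−1=n → esrun; then reverse → nurse.

nurse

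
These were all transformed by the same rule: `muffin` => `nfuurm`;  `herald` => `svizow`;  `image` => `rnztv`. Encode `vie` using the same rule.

Each pair mirrors across the alphabet (m↔n, u↔f, f↔u): positions sum to 25. Each letter is replaced by its mirror in the alphabet: a↔z, b↔y, c↔x, and so on (the Atbash cipher).
Applying it to vie: v↔e, i↔r, e↔v.

erv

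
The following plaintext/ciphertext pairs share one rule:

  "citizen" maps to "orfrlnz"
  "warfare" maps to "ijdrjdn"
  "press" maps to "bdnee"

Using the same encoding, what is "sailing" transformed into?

The rule splits by letter class: vowels +9, consonants +12.
On sailing: s(cons)+12=e, a(vowel)+9=j, i(vowel)+9=r, l(cons)+12=x, i(vowel)+9=r, n(cons)+12=z, g(cons)+12=s.

ejrxrzs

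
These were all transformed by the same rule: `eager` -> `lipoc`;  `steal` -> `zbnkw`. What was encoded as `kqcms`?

ditch

In eager: e→l is +7, a→i is +8, g→p is +9, e→o is +10 — the shift increases by 1 each position. Letter i (0-indexed) is shifted by i+7, so successive shifts are 7, 8, 9, ….
Undoing it on kqcms: k−7=d, q−8=i, c−9=t, m−10=c, s−11=h.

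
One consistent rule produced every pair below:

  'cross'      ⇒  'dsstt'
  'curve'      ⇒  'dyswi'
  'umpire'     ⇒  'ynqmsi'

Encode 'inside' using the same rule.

Vowels shift forward by 4 and consonants shift forward by 1.
For inside: i(vowel)+4=m, n(cons)+1=o, s(cons)+1=t, i(vowel)+4=m, d(cons)+1=e, e(vowel)+4=i.

motmei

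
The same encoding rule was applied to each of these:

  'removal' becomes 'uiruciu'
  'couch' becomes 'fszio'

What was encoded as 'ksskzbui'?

In removal: r→u is +3, e→i is +4, m→r is +5, o→u is +6 — the shift increases by 1 each position. Letter i (0-indexed) is shifted by i+3, so successive shifts are 3, 4, 5, ….
Reversing it on ksskzbui: k−3=h, s−4=o, s−5=n, k−6=e, z−7=s, b−8=t, u−9=l, i−10=y.

honestly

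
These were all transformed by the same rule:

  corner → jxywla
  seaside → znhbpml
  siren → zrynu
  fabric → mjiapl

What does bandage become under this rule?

ijumhpl

Shifts by position in corner: pos 0: c→j (+7), pos 1: o→x (+9), pos 2: r→y (+7), pos 3: n→w (+9) — repeating every 2. The shifts repeat in a cycle of length 2: positions 0,1,… shift by +7, +9, then the pattern repeats.
Applying it to bandage: b+7=i, a+9=j, n+7=u, d+9=m, a+7=h, g+9=p, e+7=l.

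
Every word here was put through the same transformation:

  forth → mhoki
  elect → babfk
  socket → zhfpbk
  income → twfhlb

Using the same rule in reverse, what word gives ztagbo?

silver

This is an affine cipher: with a=0,…,z=25, each position x becomes (11x+9) mod 26.
Decoding ztagbo: z(25)→19·(25−9)≡18=s; t(19)→19·(19−9)≡8=i; a(0)→19·(0−9)≡11=l; g(6)→19·(6−9)≡21=v; b(1)→19·(1−9)≡4=e; o(14)→19·(14−9)≡17=r (all mod 26).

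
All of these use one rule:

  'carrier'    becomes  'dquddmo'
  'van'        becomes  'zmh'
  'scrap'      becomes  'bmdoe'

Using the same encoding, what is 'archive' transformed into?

The output letters match the input read backwards, each shifted +12: carrier reversed is reirrac. Two steps: reverse the string, then apply a Caesar shift of +12.
For archive: reverse → evihcra; then shift: e+12=q, v+12=h, i+12=u, h+12=t, c+12=o, r+12=d, a+12=m.

qhutodm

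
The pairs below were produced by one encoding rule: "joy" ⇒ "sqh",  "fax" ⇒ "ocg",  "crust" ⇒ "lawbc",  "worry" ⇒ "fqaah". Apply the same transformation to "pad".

ycm

The shift depends on letter class: consonant j→s is +9, but vowel o→q is +2. Two shifts are in play — +2 for a/e/i/o/u, +9 for every other letter.
For pad: p(cons)+9=y, a(vowel)+2=c, d(cons)+9=m.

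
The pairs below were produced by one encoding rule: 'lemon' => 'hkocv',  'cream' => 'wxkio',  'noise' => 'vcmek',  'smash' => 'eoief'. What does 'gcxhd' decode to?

world

l(11)→h(7) and e(4)→k(10) fit y≡7x+8 (mod 26); the inverse of 7 mod 26 is 15. This is an affine cipher: with a=0,…,z=25, each position x becomes (7x+8) mod 26.
Undoing it on gcxhd: g(6)→15·(6−8)≡22=w; c(2)→15·(2−8)≡14=o; x(23)→15·(23−8)≡17=r; h(7)→15·(7−8)≡11=l; d(3)→15·(3−8)≡3=d (all mod 26).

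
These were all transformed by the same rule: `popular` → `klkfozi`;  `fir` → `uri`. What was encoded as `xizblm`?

This is the alphabet-reversal cipher (Atbash): a becomes z, b becomes y, etc.
Undoing it on xizblm: x↔c, i↔r, z↔a, b↔y, l↔o, m↔n.

crayon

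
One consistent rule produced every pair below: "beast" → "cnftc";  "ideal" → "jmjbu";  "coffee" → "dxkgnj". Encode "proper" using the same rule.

qatqnw

A repeating key of period 3 is used — shifts +1, +9, +5 over and over.
On proper: p+1=q, r+9=a, o+5=t, p+1=q, e+9=n, r+5=w.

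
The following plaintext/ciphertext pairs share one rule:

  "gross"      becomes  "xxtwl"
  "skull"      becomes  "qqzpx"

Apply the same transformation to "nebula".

fqzgjs

The output letters match the input read backwards, each shifted +5: gross reversed is ssorg. Two steps: reverse the string, then apply a Caesar shift of +5.
Applying it to nebula: reverse → aluben; then shift: a+5=f, l+5=q, u+5=z, b+5=g, e+5=j, n+5=s.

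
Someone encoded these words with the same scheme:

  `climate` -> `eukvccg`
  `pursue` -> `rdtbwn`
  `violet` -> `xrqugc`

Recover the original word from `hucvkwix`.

flamingo

A repeating key of period 2 is used — shifts +2, +9 over and over.
Undoing it on hucvkwix: h−2=f, u−9=l, c−2=a, v−9=m, k−2=i, w−9=n, i−2=g, x−9=o.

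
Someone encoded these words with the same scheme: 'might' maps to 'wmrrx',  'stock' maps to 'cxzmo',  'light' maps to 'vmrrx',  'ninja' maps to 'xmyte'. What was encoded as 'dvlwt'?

Shifts by position in might: pos 0: m→w (+10), pos 1: i→m (+4), pos 2: g→r (+11), pos 3: h→r (+10), pos 4: t→x (+4) — repeating every 3. The shifts repeat in a cycle of length 3: positions 0,1,… shift by +10, +4, +11, then the pattern repeats.
Reversing it on dvlwt: d−10=t, v−4=r, l−11=a, w−10=m, t−4=p.

tramp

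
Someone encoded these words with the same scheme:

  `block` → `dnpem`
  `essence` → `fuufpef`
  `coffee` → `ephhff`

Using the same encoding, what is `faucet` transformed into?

hbvefv

The shift depends on letter class: consonant b→d is +2, but vowel o→p is +1. Two shifts are in play — +1 for a/e/i/o/u, +2 for every other letter.
For faucet: f(cons)+2=h, a(vowel)+1=b, u(vowel)+1=v, c(cons)+2=e, e(vowel)+1=f, t(cons)+2=v.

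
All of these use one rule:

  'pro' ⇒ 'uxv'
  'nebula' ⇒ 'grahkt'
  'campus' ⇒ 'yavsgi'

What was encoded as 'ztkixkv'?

Read the word backwards and shift each letter +6.
Decoding ztkixkv: shift back: z−6=t, t−6=n, k−6=e, i−6=c, x−6=r, k−6=e, v−6=p → tnecrep; then reverse → percent.

percent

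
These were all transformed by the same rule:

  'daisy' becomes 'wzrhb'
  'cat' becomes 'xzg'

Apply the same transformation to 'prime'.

kirnv

Letters are reflected about the middle of the alphabet (position → 25−position): Atbash.
On prime: p↔k, r↔i, i↔r, m↔n, e↔v.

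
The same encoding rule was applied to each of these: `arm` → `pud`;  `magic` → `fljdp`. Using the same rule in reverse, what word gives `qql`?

The output letters match the input read backwards, each shifted +3: arm reversed is mra. The word is reversed, then every letter is shifted forward by 3.
Decoding qql: shift back: q−3=n, q−3=n, l−3=i → nni; then reverse → inn.

inn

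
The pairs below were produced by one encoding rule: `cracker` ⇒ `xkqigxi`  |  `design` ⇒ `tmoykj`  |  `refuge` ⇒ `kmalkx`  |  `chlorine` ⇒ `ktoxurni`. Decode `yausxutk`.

enormous

Read the word backwards and shift each letter +6.
Decoding yausxutk: shift back: y−6=s, a−6=u, u−6=o, s−6=m, x−6=r, u−6=o, t−6=n, k−6=e → suomrone; then reverse → enormous.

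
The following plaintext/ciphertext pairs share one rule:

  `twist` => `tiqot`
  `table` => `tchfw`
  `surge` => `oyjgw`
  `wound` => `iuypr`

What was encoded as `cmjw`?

acre

t(19)→t(19) and w(22)→i(8) fit y≡5x+2 (mod 26); the inverse of 5 mod 26 is 21. This is an affine cipher: with a=0,…,z=25, each position x becomes (5x+2) mod 26.
Reversing it on cmjw: c(2)→21·(2−2)≡0=a; m(12)→21·(12−2)≡2=c; j(9)→21·(9−2)≡17=r; w(22)→21·(22−2)≡4=e (all mod 26).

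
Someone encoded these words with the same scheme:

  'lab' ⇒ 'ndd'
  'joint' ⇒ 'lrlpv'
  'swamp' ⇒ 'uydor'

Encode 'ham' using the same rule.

jdo

Two shifts are in play — +3 for a/e/i/o/u, +2 for every other letter.
Applying it to ham: h(cons)+2=j, a(vowel)+3=d, m(cons)+2=o.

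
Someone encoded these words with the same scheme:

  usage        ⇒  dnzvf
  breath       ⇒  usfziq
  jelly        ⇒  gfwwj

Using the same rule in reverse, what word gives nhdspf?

Each letter's alphabet position (a=0..z=25) is mapped through 21·x+25 mod 26 — an affine cipher.
Undoing it on nhdspf: n(13)→5·(13−25)≡18=s; h(7)→5·(7−25)≡14=o; d(3)→5·(3−25)≡20=u; s(18)→5·(18−25)≡17=r; p(15)→5·(15−25)≡2=c; f(5)→5·(5−25)≡4=e (all mod 26).

source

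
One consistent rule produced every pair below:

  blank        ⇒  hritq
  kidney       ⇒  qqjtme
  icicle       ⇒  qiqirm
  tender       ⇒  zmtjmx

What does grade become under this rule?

mxijm

The shift depends on letter class: consonant b→h is +6, but vowel a→i is +8. Vowels shift forward by 8 and consonants shift forward by 6.
For grade: g(cons)+6=m, r(cons)+6=x, a(vowel)+8=i, d(cons)+6=j, e(vowel)+8=m.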